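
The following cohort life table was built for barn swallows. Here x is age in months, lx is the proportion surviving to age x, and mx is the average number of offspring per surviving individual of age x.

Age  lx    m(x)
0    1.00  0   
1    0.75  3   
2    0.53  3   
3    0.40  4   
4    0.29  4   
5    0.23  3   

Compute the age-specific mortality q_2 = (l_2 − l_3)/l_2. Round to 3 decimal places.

q_2 = (l_2 − l_3) / l_2 = (0.53 − 0.4) / 0.53
     = 0.13 / 0.53 = 0.245283… → 0.245

0.245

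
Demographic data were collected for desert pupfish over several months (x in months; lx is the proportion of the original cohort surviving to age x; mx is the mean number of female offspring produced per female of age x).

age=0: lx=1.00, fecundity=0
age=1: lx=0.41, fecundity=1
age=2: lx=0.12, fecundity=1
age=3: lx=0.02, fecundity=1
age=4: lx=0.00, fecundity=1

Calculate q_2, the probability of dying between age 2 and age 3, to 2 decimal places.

0.83

q_2 = (l_2 − l_3) / l_2 = (0.12 − 0.02) / 0.12
     = 0.1 / 0.12 = 0.833333… → 0.83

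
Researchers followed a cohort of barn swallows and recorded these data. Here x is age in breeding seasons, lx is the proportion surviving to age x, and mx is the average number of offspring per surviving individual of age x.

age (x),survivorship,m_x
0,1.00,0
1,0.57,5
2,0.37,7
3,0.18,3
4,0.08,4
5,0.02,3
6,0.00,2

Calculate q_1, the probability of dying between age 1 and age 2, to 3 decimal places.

0.351

q_1 = (l_1 − l_2) / l_1 = (0.57 − 0.37) / 0.57
     = 0.2 / 0.57 = 0.350877… → 0.351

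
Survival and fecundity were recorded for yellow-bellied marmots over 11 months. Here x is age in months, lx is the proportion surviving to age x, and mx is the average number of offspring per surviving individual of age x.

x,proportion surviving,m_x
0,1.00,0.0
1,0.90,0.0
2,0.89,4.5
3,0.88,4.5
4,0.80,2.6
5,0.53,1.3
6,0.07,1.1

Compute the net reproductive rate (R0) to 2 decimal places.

lx·mx by age: 0, 0, 4.005, 3.96, 2.08, 0.689, 0.077
R0 = Σ lx·mx = 10.811 → 10.81

10.81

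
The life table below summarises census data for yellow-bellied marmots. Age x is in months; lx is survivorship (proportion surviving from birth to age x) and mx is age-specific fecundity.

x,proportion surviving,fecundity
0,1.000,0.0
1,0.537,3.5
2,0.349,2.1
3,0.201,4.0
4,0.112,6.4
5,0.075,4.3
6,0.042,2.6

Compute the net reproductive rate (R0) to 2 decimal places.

4.56

lx·mx by age: 0, 1.8795, 0.7329, 0.804, 0.7168, 0.3225, 0.1092
R0 = Σ lx·mx = 4.5649 → 4.56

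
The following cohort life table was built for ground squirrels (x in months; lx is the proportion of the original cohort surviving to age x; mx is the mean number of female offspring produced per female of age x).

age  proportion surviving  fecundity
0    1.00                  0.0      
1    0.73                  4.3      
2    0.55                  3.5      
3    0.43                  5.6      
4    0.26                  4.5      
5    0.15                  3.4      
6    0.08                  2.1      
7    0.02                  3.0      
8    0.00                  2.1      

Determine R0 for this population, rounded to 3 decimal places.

9.380

lx·mx by age: 0, 3.139, 1.925, 2.408, 1.17, 0.51, 0.168, 0.06, 0
R0 = Σ lx·mx = 9.38 → 9.380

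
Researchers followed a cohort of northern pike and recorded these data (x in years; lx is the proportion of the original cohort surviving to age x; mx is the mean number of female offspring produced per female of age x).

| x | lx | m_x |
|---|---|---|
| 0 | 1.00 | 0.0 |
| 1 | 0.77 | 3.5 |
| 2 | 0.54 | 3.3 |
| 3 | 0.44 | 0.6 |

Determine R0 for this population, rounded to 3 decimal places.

4.741

lx·mx by age: 0, 2.695, 1.782, 0.264
R0 = Σ lx·mx = 4.741 → 4.741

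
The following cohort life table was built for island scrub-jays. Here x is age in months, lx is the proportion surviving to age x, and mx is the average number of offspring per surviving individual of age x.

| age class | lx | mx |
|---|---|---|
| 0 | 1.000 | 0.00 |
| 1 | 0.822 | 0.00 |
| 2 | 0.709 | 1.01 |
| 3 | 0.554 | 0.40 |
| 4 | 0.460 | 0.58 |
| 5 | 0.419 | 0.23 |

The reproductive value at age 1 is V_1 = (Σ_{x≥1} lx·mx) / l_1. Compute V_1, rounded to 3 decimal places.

lx·mx for x ≥ 1: 0, 0.71609, 0.2216, 0.2668, 0.09637 → sum = 1.30086
V_1 = 1.30086 / l_1 = 1.30086 / 0.822 = 1.582555… → 1.583

1.583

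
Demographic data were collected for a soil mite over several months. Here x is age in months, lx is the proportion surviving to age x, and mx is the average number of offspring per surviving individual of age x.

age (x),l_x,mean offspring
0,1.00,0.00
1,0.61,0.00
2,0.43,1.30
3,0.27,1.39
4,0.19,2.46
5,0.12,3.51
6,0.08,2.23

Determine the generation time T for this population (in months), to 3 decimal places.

3.643

lx·mx: 0, 0, 0.559, 0.3753, 0.4674, 0.4212, 0.1784 → R0 = 2.0013
x·lx·mx: 0, 0, 1.118, 1.1259, 1.8696, 2.106, 1.0704 → Σ = 7.2899
T = 7.2899 / 2.0013 = 3.642582… → 3.643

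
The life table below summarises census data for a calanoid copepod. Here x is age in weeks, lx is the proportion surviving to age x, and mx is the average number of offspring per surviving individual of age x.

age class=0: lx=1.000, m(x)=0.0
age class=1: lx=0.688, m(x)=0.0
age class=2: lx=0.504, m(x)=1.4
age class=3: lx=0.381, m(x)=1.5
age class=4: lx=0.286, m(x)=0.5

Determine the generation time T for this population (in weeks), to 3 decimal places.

2.604

lx·mx: 0, 0, 0.7056, 0.5715, 0.143 → R0 = 1.4201
x·lx·mx: 0, 0, 1.4112, 1.7145, 0.572 → Σ = 3.6977
T = 3.6977 / 1.4201 = 2.603831… → 2.604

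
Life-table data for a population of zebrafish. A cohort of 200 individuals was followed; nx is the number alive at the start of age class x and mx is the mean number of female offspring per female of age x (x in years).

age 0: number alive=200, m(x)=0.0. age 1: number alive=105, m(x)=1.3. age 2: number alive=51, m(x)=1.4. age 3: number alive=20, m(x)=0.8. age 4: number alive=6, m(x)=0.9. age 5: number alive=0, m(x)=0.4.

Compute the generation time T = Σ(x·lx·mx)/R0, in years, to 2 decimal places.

1.52

lx = nx/n0 = nx/200: 1, 0.525, 0.255, 0.1, 0.03, 0
lx·mx: 0, 0.6825, 0.357, 0.08, 0.027, 0 → R0 = 1.1465
x·lx·mx: 0, 0.6825, 0.714, 0.24, 0.108, 0 → Σ = 1.7445
T = 1.7445 / 1.1465 = 1.521587… → 1.52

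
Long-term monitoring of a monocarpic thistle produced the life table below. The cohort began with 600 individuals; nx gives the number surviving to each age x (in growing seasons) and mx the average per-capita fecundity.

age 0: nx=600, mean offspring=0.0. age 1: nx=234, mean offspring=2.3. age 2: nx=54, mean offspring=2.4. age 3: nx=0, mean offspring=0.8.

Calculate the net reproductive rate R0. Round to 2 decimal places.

lx = nx/n0 = nx/600: 1, 0.39, 0.09, 0
lx·mx by age: 0, 0.897, 0.216, 0
R0 = Σ lx·mx = 1.113 → 1.11

1.11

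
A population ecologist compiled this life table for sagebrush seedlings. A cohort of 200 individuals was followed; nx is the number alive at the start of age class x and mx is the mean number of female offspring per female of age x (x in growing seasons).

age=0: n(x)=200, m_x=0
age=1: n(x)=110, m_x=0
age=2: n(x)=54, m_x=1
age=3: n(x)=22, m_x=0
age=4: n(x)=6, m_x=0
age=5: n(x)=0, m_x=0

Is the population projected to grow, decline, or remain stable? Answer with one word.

declining

lx = nx/n0 = nx/200: 1, 0.55, 0.27, 0.11, 0.03, 0
R0 = Σ lx·mx = 0 + 0 + 0.27 + 0 + 0 + 0 = 0.27
R0 < 1, so the population is declining.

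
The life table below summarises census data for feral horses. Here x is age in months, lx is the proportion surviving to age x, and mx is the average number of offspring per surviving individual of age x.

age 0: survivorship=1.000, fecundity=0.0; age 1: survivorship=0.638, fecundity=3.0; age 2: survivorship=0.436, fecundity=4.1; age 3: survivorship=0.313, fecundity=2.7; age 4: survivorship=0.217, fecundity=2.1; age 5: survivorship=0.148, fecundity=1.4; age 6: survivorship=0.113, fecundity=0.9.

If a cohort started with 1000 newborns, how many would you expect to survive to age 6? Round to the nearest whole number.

113

Expected survivors = N0 · l_6 = 1000 × 0.113 = 113 → 113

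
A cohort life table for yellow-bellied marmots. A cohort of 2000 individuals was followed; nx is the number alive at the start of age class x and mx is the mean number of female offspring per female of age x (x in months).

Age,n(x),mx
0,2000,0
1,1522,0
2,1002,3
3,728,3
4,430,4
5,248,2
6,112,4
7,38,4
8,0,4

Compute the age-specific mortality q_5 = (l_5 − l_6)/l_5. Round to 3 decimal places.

lx = nx/n0 = nx/2000: 1, 0.761, 0.501, 0.364, 0.215, 0.124, 0.056, 0.019, 0
q_5 = (l_5 − l_6) / l_5 = (0.124 − 0.056) / 0.124
     = 0.068 / 0.124 = 0.548387… → 0.548

0.548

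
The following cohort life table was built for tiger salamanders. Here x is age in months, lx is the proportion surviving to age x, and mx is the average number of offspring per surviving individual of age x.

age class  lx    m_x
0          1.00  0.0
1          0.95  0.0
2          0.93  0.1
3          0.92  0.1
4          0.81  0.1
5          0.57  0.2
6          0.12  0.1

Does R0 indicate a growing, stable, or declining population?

declining

R0 = Σ lx·mx = 0 + 0 + 0.093 + 0.092 + 0.081 + 0.114 + 0.012 = 0.392
R0 < 1, so the population is declining.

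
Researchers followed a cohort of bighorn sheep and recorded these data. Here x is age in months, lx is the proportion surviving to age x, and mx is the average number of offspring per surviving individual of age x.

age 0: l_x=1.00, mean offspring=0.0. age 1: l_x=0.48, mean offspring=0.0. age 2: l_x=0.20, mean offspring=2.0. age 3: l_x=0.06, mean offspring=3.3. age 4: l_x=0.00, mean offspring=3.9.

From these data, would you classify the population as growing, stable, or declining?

R0 = Σ lx·mx = 0 + 0 + 0.4 + 0.198 + 0 = 0.598
R0 < 1, so the population is declining.

declining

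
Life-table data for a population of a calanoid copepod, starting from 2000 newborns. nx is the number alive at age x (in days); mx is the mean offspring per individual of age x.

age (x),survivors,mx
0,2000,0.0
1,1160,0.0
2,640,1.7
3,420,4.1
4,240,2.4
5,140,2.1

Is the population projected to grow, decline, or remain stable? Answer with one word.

lx = nx/n0 = nx/2000: 1, 0.58, 0.32, 0.21, 0.12, 0.07
R0 = Σ lx·mx = 0 + 0 + 0.544 + 0.861 + 0.288 + 0.147 = 1.84
R0 > 1, so the population is growing.

growing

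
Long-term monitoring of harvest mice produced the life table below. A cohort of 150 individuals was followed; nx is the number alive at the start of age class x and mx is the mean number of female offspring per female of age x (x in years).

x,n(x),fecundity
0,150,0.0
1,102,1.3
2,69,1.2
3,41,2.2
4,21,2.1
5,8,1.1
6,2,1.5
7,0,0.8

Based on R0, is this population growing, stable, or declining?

lx = nx/n0 = nx/150: 1, 0.68, 0.46, 0.27333…, 0.14, 0.05333…, 0.01333…, 0
R0 = Σ lx·mx = 0 + 0.884 + 0.552 + 0.601333… + 0.294 + 0.058667… + 0.02… + 0 = 2.41…
R0 > 1, so the population is growing.

growing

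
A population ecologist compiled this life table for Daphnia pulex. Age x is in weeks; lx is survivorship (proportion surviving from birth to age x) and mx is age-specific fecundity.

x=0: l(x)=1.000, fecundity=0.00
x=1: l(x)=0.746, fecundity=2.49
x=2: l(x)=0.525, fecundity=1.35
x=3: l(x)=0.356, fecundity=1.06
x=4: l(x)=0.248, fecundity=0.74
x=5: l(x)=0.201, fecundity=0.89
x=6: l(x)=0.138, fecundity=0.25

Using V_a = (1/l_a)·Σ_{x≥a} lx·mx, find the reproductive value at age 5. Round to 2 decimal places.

1.06

lx·mx for x ≥ 5: 0.17889, 0.0345 → sum = 0.21339
V_5 = 0.21339 / l_5 = 0.21339 / 0.201 = 1.061642… → 1.06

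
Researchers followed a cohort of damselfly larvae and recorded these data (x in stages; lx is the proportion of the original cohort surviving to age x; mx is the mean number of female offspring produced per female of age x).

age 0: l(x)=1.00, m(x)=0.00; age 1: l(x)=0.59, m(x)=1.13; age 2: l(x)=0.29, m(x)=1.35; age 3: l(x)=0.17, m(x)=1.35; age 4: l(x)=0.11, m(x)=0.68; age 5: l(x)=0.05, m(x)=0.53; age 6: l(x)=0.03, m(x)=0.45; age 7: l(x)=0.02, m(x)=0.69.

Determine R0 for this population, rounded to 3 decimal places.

1.416

lx·mx by age: 0, 0.6667, 0.3915, 0.2295, 0.0748, 0.0265, 0.0135, 0.0138
R0 = Σ lx·mx = 1.4163 → 1.416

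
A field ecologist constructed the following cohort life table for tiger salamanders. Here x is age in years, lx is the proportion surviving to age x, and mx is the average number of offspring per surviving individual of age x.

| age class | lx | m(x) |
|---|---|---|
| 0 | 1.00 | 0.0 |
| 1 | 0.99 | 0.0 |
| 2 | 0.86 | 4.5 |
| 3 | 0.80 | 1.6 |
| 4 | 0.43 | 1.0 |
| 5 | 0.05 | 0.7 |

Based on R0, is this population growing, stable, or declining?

growing

R0 = Σ lx·mx = 0 + 0 + 3.87 + 1.28 + 0.43 + 0.035 = 5.615
R0 > 1, so the population is growing.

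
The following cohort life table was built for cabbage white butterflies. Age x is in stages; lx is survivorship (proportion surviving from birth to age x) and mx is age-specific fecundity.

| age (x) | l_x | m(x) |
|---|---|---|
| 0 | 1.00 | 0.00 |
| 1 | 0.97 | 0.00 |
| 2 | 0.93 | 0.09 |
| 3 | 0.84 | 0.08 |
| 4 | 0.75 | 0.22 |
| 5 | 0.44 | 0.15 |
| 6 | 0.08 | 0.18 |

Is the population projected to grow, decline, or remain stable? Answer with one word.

R0 = Σ lx·mx = 0 + 0 + 0.0837 + 0.0672 + 0.165 + 0.066 + 0.0144 = 0.3963
R0 < 1, so the population is declining.

declining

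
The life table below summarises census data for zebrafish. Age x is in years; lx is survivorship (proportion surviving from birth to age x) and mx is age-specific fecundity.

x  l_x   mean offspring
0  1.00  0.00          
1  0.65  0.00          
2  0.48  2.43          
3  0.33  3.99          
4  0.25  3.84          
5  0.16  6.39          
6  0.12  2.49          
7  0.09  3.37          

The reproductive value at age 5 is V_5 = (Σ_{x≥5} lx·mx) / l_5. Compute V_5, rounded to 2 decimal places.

lx·mx for x ≥ 5: 1.0224, 0.2988, 0.3033 → sum = 1.6245
V_5 = 1.6245 / l_5 = 1.6245 / 0.16 = 10.153125 → 10.15

10.15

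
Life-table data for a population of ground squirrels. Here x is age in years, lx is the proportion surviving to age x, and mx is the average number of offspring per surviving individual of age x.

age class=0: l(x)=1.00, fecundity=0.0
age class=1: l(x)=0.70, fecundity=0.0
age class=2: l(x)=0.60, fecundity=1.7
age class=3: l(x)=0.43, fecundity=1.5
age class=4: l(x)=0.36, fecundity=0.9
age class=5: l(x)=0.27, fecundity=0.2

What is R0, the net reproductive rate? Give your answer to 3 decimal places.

lx·mx by age: 0, 0, 1.02, 0.645, 0.324, 0.054
R0 = Σ lx·mx = 2.043 → 2.043

2.043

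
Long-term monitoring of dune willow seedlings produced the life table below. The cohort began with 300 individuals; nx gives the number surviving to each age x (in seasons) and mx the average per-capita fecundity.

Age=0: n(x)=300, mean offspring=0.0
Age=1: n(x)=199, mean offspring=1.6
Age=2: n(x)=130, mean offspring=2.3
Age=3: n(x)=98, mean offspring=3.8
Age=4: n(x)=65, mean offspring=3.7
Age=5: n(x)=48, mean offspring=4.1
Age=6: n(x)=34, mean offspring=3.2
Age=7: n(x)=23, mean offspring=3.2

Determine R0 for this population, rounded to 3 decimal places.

5.365

lx = nx/n0 = nx/300: 1, 0.66333…, 0.43333…, 0.32667…, 0.21667…, 0.16, 0.11333…, 0.07667…
lx·mx by age: 0, 1.061333…, 0.996667…, 1.241333…, 0.801667…, 0.656, 0.362667…, 0.245333…
R0 = Σ lx·mx = 5.365… → 5.365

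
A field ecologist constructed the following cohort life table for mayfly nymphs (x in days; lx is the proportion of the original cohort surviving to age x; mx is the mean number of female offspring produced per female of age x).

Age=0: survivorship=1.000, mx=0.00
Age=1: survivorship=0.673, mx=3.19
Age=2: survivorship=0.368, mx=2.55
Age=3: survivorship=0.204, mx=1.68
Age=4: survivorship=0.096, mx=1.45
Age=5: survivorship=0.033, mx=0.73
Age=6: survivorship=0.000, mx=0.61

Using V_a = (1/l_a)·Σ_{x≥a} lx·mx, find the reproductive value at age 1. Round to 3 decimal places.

5.336

lx·mx for x ≥ 1: 2.14687, 0.9384, 0.34272, 0.1392, 0.02409, 0 → sum = 3.59128
V_1 = 3.59128 / l_1 = 3.59128 / 0.673 = 5.336226… → 5.336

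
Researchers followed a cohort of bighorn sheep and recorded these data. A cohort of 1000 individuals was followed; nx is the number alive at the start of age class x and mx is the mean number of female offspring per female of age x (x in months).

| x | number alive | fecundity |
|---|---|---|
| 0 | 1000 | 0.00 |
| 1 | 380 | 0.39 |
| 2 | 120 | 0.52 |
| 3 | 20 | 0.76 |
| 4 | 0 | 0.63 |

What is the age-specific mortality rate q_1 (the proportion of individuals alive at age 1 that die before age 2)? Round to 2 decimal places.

0.68

lx = nx/n0 = nx/1000: 1, 0.38, 0.12, 0.02, 0
q_1 = (l_1 − l_2) / l_1 = (0.38 − 0.12) / 0.38
     = 0.26 / 0.38 = 0.684211… → 0.68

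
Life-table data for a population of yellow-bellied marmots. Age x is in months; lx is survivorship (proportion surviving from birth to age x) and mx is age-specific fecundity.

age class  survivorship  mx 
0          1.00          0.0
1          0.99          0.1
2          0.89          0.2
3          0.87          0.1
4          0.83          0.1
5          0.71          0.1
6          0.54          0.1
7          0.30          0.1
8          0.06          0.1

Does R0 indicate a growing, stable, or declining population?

declining

R0 = Σ lx·mx = 0 + 0.099 + 0.178 + 0.087 + 0.083 + 0.071 + 0.054 + 0.03 + 0.006 = 0.608
R0 < 1, so the population is declining.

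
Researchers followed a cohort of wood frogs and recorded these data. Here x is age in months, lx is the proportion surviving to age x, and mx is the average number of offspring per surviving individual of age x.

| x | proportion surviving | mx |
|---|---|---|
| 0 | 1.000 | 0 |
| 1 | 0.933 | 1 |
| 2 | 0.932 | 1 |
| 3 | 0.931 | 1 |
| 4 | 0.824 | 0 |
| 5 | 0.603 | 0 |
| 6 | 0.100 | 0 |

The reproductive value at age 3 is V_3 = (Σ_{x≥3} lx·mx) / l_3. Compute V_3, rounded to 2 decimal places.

lx·mx for x ≥ 3: 0.931, 0, 0, 0 → sum = 0.931
V_3 = 0.931 / l_3 = 0.931 / 0.931 = 1 → 1.00

1.00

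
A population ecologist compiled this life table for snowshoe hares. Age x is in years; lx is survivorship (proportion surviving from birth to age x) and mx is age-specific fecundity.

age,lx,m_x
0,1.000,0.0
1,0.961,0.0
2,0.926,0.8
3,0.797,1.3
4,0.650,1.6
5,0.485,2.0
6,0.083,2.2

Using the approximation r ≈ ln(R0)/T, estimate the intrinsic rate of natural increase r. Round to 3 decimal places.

R0 = Σ lx·mx = 0 + 0 + 0.7408 + 1.0361 + 1.04 + 0.97 + 0.1826 = 3.9695
Σ x·lx·mx = 14.6955; T = 14.6955/3.9695 = 3.7021…
r ≈ ln(R0)/T = ln(3.9695)/3.7021… = 0.37239… → 0.372

0.372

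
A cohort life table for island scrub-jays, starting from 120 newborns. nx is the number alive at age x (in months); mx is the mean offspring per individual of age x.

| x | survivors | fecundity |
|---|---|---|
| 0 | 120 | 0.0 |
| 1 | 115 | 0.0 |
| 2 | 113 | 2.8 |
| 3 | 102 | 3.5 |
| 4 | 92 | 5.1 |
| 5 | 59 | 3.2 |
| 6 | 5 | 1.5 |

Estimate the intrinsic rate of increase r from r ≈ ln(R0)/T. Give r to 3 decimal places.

0.707

lx = nx/n0 = nx/120: 1, 0.95833…, 0.94167…, 0.85, 0.76667…, 0.49167…, 0.04167…
R0 = Σ lx·mx = 0 + 0 + 2.63667… + 2.975 + 3.91… + 1.57333… + 0.0625… = 11.1575…
Σ x·lx·mx = 38.08…; T = 38.08…/11.1575… = 3.41295…
r ≈ ln(R0)/T = ln(11.1575…)/3.41295… = 0.70675… → 0.707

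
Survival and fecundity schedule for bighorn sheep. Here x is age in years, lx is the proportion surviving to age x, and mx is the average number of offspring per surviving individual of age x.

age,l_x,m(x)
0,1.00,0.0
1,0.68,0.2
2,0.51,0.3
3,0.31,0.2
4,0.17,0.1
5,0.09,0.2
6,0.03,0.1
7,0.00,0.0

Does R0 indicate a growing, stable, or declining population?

declining

R0 = Σ lx·mx = 0 + 0.136 + 0.153 + 0.062 + 0.017 + 0.018 + 0.003 + 0 = 0.389
R0 < 1, so the population is declining.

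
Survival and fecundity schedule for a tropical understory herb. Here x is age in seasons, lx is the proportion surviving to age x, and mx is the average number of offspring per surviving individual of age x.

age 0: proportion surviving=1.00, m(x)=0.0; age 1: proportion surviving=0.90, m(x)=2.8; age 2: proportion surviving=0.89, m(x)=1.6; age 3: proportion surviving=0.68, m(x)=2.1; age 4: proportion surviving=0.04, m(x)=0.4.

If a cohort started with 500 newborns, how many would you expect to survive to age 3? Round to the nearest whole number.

340

Expected survivors = N0 · l_3 = 500 × 0.68 = 340 → 340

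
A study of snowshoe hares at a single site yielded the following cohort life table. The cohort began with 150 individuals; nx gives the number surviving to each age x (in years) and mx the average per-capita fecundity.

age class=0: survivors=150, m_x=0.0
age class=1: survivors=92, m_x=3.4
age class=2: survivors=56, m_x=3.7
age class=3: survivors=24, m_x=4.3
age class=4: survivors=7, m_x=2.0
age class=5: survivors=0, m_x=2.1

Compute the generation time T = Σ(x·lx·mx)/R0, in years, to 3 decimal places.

1.715

lx = nx/n0 = nx/150: 1, 0.61333…, 0.37333…, 0.16, 0.04667…, 0
lx·mx: 0, 2.085333…, 1.381333…, 0.688, 0.093333…, 0 → R0 = 4.248…
x·lx·mx: 0, 2.085333…, 2.762667…, 2.064, 0.373333…, 0 → Σ = 7.285333…
T = 7.285333… / 4.248… = 1.715003… → 1.715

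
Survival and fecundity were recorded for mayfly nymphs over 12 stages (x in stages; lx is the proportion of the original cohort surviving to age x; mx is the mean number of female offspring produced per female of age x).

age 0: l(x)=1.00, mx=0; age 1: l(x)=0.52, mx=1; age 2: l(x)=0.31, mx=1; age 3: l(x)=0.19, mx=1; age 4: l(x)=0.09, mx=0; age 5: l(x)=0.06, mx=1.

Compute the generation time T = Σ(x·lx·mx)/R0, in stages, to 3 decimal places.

1.861

lx·mx: 0, 0.52, 0.31, 0.19, 0, 0.06 → R0 = 1.08
x·lx·mx: 0, 0.52, 0.62, 0.57, 0, 0.3 → Σ = 2.01
T = 2.01 / 1.08 = 1.861111… → 1.861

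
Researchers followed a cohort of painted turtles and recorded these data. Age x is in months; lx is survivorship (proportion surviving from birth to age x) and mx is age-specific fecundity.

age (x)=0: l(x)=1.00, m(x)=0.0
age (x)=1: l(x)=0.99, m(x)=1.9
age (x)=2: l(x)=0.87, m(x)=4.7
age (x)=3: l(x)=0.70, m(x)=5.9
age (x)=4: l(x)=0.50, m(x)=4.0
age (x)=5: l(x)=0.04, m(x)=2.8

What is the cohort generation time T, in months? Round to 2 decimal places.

lx·mx: 0, 1.881, 4.089, 4.13, 2, 0.112 → R0 = 12.212
x·lx·mx: 0, 1.881, 8.178, 12.39, 8, 0.56 → Σ = 31.009
T = 31.009 / 12.212 = 2.539224… → 2.54

2.54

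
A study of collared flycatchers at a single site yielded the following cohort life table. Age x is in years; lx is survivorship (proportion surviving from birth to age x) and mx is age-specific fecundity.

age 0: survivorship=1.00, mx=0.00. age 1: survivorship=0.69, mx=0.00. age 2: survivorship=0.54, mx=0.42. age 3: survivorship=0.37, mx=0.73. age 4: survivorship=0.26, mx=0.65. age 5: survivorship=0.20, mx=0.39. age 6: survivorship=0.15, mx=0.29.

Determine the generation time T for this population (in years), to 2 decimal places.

3.29

lx·mx: 0, 0, 0.2268, 0.2701, 0.169, 0.078, 0.0435 → R0 = 0.7874
x·lx·mx: 0, 0, 0.4536, 0.8103, 0.676, 0.39, 0.261 → Σ = 2.5909
T = 2.5909 / 0.7874 = 3.29045… → 3.29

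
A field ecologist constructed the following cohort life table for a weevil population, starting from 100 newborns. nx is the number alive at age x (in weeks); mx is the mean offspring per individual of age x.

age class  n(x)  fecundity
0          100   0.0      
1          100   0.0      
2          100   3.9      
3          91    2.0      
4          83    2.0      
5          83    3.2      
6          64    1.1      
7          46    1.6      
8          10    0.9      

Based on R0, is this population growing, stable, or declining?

growing

lx = nx/n0 = nx/100: 1, 1, 1, 0.91, 0.83, 0.83, 0.64, 0.46, 0.1
R0 = Σ lx·mx = 0 + 0 + 3.9 + 1.82 + 1.66 + 2.656 + 0.704 + 0.736 + 0.09 = 11.566
R0 > 1, so the population is growing.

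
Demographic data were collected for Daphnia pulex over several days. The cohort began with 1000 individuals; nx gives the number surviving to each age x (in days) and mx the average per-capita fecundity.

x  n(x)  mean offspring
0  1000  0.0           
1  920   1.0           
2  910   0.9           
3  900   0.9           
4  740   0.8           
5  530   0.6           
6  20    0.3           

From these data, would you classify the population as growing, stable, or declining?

growing

lx = nx/n0 = nx/1000: 1, 0.92, 0.91, 0.9, 0.74, 0.53, 0.02
R0 = Σ lx·mx = 0 + 0.92 + 0.819 + 0.81 + 0.592 + 0.318 + 0.006 = 3.465
R0 > 1, so the population is growing.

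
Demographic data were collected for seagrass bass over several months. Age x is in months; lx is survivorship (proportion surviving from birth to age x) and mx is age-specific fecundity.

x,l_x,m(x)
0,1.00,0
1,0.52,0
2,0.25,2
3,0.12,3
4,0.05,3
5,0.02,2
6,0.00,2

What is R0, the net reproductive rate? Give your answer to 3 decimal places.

1.050

lx·mx by age: 0, 0, 0.5, 0.36, 0.15, 0.04, 0
R0 = Σ lx·mx = 1.05 → 1.050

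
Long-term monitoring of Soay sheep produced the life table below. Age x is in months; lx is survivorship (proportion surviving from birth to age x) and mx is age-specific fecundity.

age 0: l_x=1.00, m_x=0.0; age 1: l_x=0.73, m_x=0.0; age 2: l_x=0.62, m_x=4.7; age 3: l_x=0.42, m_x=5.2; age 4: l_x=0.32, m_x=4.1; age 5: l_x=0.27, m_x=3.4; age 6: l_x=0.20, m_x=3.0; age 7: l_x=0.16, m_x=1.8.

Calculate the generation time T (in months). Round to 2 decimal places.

lx·mx: 0, 0, 2.914, 2.184, 1.312, 0.918, 0.6, 0.288 → R0 = 8.216
x·lx·mx: 0, 0, 5.828, 6.552, 5.248, 4.59, 3.6, 2.016 → Σ = 27.834
T = 27.834 / 8.216 = 3.38778… → 3.39

3.39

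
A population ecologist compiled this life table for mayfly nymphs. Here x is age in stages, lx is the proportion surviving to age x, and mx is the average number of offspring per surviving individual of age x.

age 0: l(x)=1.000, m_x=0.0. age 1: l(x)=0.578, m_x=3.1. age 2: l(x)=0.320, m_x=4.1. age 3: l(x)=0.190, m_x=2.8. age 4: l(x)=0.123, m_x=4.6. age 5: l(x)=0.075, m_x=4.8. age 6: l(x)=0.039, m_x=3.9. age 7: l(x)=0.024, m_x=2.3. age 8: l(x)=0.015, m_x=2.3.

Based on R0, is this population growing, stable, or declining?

R0 = Σ lx·mx = 0 + 1.7918 + 1.312 + 0.532 + 0.5658 + 0.36 + 0.1521 + 0.0552 + 0.0345 = 4.8034
R0 > 1, so the population is growing.

growing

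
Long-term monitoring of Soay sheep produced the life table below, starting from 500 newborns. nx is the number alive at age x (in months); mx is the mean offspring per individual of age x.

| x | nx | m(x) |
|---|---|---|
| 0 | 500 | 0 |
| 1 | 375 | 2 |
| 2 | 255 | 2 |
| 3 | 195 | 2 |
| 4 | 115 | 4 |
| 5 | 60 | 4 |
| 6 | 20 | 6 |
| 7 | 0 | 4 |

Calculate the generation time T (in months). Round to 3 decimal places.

lx = nx/n0 = nx/500: 1, 0.75, 0.51, 0.39, 0.23, 0.12, 0.04, 0
lx·mx: 0, 1.5, 1.02, 0.78, 0.92, 0.48, 0.24, 0 → R0 = 4.94
x·lx·mx: 0, 1.5, 2.04, 2.34, 3.68, 2.4, 1.44, 0 → Σ = 13.4
T = 13.4 / 4.94 = 2.712551… → 2.713

2.713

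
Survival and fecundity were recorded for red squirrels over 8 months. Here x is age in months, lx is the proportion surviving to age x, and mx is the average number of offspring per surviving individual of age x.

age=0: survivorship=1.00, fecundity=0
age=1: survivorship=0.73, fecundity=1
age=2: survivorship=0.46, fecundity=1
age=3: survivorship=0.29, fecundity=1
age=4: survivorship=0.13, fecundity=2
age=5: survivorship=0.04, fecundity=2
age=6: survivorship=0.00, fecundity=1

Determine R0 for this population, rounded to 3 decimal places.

1.820

lx·mx by age: 0, 0.73, 0.46, 0.29, 0.26, 0.08, 0
R0 = Σ lx·mx = 1.82 → 1.820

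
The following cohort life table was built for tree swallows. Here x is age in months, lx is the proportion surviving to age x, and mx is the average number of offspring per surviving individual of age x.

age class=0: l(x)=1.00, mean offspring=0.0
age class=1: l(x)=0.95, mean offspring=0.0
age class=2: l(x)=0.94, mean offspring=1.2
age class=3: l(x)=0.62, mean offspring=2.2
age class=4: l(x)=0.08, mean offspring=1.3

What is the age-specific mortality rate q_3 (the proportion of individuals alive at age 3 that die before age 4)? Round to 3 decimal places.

0.871

q_3 = (l_3 − l_4) / l_3 = (0.62 − 0.08) / 0.62
     = 0.54 / 0.62 = 0.870968… → 0.871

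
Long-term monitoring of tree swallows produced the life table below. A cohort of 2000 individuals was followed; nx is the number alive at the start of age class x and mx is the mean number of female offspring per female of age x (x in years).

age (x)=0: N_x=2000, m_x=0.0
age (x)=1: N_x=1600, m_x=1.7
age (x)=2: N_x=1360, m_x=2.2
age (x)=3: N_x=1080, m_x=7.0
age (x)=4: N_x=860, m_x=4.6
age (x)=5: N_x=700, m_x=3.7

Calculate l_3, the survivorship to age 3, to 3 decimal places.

l_3 = n_3/n_0 = 1080/2000 = 0.54 → 0.540

0.540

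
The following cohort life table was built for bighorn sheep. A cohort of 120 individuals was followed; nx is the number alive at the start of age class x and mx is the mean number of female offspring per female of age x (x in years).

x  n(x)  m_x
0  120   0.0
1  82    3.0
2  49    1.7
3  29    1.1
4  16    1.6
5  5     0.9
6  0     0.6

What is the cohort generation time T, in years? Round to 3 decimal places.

lx = nx/n0 = nx/120: 1, 0.68333…, 0.40833…, 0.24167…, 0.13333…, 0.04167…, 0
lx·mx: 0, 2.05…, 0.694167…, 0.265833…, 0.213333…, 0.0375…, 0 → R0 = 3.260833…
x·lx·mx: 0, 2.05…, 1.388333…, 0.7975…, 0.853333…, 0.1875…, 0 → Σ = 5.276667…
T = 5.276667… / 3.260833… = 1.618196… → 1.618

1.618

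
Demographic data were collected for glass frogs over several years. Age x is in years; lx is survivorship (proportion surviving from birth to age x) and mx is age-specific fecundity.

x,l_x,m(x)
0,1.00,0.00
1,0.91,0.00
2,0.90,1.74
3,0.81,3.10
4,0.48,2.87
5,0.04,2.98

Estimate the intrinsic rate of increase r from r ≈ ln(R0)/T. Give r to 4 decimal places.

R0 = Σ lx·mx = 0 + 0 + 1.566 + 2.511 + 1.3776 + 0.1192 = 5.5738
Σ x·lx·mx = 16.7714; T = 16.7714/5.5738 = 3.00897…
r ≈ ln(R0)/T = ln(5.5738)/3.00897… = 0.570985… → 0.5710

0.5710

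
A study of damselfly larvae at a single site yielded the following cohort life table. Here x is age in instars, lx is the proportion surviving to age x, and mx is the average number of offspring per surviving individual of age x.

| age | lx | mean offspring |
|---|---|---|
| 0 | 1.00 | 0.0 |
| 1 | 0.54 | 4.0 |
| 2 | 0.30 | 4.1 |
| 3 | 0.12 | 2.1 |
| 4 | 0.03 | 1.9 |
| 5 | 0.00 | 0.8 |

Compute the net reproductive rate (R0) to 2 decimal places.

3.70

lx·mx by age: 0, 2.16, 1.23, 0.252, 0.057, 0
R0 = Σ lx·mx = 3.699 → 3.70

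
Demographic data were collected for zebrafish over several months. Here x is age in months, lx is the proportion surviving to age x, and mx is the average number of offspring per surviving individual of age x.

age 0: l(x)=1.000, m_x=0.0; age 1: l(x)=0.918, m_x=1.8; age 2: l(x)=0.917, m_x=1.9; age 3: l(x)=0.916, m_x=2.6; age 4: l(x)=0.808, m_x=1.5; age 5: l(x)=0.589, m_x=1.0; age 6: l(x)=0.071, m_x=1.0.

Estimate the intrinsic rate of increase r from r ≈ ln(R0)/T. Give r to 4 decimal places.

0.7590

R0 = Σ lx·mx = 0 + 1.6524 + 1.7423 + 2.3816 + 1.212 + 0.589 + 0.071 = 7.6483
Σ x·lx·mx = 20.5008; T = 20.5008/7.6483 = 2.68044…
r ≈ ln(R0)/T = ln(7.6483)/2.68044… = 0.759011… → 0.7590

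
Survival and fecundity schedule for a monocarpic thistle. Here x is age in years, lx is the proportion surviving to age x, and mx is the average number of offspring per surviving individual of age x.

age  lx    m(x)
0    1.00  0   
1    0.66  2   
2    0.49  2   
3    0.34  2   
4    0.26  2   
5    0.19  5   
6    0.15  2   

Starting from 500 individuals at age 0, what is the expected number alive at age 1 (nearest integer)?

330

Expected survivors = N0 · l_1 = 500 × 0.66 = 330 → 330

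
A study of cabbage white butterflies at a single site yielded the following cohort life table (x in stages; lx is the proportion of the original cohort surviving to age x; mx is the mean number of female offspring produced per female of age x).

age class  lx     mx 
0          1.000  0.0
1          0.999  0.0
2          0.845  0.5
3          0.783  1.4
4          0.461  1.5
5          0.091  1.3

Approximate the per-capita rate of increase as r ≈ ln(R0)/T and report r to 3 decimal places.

0.263

R0 = Σ lx·mx = 0 + 0 + 0.4225 + 1.0962 + 0.6915 + 0.1183 = 2.3285
Σ x·lx·mx = 7.4911; T = 7.4911/2.3285 = 3.21714…
r ≈ ln(R0)/T = ln(2.3285)/3.21714… = 0.26273… → 0.263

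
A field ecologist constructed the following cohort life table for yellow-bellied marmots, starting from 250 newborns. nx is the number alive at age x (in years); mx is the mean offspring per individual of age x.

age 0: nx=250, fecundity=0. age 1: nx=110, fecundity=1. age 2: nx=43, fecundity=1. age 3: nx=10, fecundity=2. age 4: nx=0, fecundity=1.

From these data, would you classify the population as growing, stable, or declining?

lx = nx/n0 = nx/250: 1, 0.44, 0.172, 0.04, 0
R0 = Σ lx·mx = 0 + 0.44 + 0.172 + 0.08 + 0 = 0.692
R0 < 1, so the population is declining.

declining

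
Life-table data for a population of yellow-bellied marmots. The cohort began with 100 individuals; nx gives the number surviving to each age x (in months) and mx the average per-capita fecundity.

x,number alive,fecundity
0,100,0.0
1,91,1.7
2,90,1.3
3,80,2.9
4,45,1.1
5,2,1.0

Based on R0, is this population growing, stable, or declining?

lx = nx/n0 = nx/100: 1, 0.91, 0.9, 0.8, 0.45, 0.02
R0 = Σ lx·mx = 0 + 1.547 + 1.17 + 2.32 + 0.495 + 0.02 = 5.552
R0 > 1, so the population is growing.

growing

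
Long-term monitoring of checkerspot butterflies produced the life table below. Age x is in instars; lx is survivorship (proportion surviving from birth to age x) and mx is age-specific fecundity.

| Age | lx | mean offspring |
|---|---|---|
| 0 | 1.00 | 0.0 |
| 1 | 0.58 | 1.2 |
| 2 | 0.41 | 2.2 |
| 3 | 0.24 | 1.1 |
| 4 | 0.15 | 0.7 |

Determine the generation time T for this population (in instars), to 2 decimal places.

lx·mx: 0, 0.696, 0.902, 0.264, 0.105 → R0 = 1.967
x·lx·mx: 0, 0.696, 1.804, 0.792, 0.42 → Σ = 3.712
T = 3.712 / 1.967 = 1.887138… → 1.89

1.89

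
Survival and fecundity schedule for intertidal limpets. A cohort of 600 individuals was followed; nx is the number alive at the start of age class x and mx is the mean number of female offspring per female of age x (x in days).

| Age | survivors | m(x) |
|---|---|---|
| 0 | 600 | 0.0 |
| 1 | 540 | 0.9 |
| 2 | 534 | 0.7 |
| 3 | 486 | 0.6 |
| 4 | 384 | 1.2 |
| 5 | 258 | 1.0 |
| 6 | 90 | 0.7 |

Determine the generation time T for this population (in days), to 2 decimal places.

2.91

lx = nx/n0 = nx/600: 1, 0.9, 0.89, 0.81, 0.64, 0.43, 0.15
lx·mx: 0, 0.81, 0.623, 0.486, 0.768, 0.43, 0.105 → R0 = 3.222
x·lx·mx: 0, 0.81, 1.246, 1.458, 3.072, 2.15, 0.63 → Σ = 9.366
T = 9.366 / 3.222 = 2.90689… → 2.91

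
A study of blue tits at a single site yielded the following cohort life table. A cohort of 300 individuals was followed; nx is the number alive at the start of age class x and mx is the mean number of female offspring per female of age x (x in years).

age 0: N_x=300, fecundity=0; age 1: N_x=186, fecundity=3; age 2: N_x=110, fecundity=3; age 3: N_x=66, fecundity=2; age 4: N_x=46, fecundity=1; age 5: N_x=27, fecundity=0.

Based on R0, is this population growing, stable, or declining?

lx = nx/n0 = nx/300: 1, 0.62, 0.36667…, 0.22, 0.15333…, 0.09
R0 = Σ lx·mx = 0 + 1.86 + 1.1… + 0.44 + 0.153333… + 0 = 3.553333…
R0 > 1, so the population is growing.

growing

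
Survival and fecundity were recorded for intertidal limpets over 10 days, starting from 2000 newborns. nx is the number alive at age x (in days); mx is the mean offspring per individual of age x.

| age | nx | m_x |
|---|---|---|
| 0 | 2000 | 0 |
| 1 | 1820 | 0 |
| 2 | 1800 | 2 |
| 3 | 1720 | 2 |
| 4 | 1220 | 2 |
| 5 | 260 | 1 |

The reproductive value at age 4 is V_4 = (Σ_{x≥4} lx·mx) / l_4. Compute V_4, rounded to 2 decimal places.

lx = nx/n0 = nx/2000: 1, 0.91, 0.9, 0.86, 0.61, 0.13
lx·mx for x ≥ 4: 1.22, 0.13 → sum = 1.35
V_4 = 1.35 / l_4 = 1.35 / 0.61 = 2.213115… → 2.21

2.21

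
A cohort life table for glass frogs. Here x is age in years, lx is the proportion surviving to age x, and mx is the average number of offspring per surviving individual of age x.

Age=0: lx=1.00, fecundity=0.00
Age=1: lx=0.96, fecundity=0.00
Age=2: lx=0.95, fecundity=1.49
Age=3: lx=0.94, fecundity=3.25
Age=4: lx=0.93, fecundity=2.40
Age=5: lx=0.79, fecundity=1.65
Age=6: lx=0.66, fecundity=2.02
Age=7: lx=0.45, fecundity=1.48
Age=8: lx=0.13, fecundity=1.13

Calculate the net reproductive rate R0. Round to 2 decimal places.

lx·mx by age: 0, 0, 1.4155, 3.055, 2.232, 1.3035, 1.3332, 0.666, 0.1469
R0 = Σ lx·mx = 10.1521 → 10.15

10.15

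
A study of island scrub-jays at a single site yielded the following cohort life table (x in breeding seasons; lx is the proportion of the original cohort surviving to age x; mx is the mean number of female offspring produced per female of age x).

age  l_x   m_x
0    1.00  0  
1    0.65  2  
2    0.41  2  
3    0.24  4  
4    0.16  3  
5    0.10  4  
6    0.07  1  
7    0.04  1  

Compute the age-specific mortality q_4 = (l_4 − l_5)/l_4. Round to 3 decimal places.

0.375

q_4 = (l_4 − l_5) / l_4 = (0.16 − 0.1) / 0.16
     = 0.06 / 0.16 = 0.375 → 0.375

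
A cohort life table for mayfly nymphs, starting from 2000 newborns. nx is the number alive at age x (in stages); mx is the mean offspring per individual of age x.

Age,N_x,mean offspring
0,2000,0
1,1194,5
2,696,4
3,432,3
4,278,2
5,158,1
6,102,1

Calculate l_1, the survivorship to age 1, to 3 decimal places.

l_1 = n_1/n_0 = 1194/2000 = 0.597 → 0.597

0.597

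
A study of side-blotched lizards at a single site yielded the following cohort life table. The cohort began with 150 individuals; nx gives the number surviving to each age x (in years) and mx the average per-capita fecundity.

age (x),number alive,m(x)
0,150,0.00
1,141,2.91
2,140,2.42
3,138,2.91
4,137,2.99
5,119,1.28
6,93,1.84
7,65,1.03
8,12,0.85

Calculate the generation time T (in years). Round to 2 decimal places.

3.20

lx = nx/n0 = nx/150: 1, 0.94, 0.93333…, 0.92, 0.91333…, 0.79333…, 0.62, 0.43333…, 0.08
lx·mx: 0, 2.7354, 2.258667…, 2.6772, 2.730867…, 1.015467…, 1.1408, 0.446333…, 0.068 → R0 = 13.072733…
x·lx·mx: 0, 2.7354, 4.517333…, 8.0316, 10.923467…, 5.077333…, 6.8448, 3.124333…, 0.544 → Σ = 41.798267…
T = 41.798267… / 13.072733… = 3.197362… → 3.20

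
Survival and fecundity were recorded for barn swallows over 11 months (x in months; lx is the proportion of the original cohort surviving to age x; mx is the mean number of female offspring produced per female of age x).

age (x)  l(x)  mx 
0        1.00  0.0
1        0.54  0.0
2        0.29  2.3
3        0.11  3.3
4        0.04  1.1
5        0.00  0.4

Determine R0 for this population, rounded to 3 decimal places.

1.074

lx·mx by age: 0, 0, 0.667, 0.363, 0.044, 0
R0 = Σ lx·mx = 1.074 → 1.074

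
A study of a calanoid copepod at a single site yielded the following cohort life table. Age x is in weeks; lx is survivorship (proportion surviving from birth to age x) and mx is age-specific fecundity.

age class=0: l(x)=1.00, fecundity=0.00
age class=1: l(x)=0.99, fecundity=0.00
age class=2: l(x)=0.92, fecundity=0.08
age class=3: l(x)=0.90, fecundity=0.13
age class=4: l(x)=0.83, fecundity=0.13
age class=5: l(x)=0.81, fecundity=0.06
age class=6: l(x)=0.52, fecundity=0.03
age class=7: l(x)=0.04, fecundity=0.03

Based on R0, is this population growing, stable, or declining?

R0 = Σ lx·mx = 0 + 0 + 0.0736 + 0.117 + 0.1079 + 0.0486 + 0.0156 + 0.0012 = 0.3639
R0 < 1, so the population is declining.

declining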